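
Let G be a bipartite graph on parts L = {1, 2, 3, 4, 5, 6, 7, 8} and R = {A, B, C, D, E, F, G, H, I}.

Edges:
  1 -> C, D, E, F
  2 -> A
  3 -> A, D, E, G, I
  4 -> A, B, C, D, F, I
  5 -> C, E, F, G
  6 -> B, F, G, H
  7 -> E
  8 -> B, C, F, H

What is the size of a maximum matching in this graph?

8

A valid assignment of size 8: 1–C, 2–A, 3–I, 4–D, 5–G, 6–F, 7–E, 8–B.
This saturates every left vertex, so 8 is the maximum.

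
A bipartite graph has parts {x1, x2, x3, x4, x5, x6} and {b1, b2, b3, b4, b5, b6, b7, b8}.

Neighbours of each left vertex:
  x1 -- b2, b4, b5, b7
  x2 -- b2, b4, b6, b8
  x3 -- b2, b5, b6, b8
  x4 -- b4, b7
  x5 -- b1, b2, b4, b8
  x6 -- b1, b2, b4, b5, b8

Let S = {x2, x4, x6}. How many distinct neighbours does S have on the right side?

The union of neighbours of {x2, x4, x6} is {b1, b2, b4, b5, b6, b7, b8}, which has 7 elements.
Since |N(S)| = 7 ≥ |S| = 3, Hall's condition holds for this subset.

7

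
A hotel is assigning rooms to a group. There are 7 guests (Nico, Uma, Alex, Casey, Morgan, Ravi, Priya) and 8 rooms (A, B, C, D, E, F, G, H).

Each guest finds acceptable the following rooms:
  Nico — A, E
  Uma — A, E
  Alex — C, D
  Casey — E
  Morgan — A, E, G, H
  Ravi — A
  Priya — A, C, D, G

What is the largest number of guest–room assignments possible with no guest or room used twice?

5

One maximum matching: Nico–A, Uma–E, Alex–C, Morgan–H, Priya–G.
The set {Nico, Uma, Casey, Ravi} has only 2 neighbours ({A, E}), so by Hall's theorem at most 5 of the 7 guests can be matched.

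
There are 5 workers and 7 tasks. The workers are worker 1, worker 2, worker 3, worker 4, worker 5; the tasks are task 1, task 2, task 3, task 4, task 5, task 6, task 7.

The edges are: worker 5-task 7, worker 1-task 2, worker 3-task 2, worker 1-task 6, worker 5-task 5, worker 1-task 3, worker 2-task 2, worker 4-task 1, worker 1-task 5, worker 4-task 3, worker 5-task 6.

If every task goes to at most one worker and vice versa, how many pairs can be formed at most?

4

One maximum matching: worker 1–task 6, worker 2–task 2, worker 4–task 1, worker 5–task 7.
The set {worker 2, worker 3} has only 1 neighbour ({task 2}), so by Hall's theorem at most 4 of the 5 workers can be matched.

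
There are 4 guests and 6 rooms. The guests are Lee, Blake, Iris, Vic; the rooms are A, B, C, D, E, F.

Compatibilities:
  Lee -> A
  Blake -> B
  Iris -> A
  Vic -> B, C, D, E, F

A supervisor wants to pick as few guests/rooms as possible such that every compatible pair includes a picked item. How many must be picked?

3

The 3 edges Lee–A, Blake–B, Vic–E form a matching, so any vertex cover needs at least 3 vertices (one per matched edge).
Conversely {Blake, Vic, A} meets every edge and has exactly 3 vertices, so 3 is optimal.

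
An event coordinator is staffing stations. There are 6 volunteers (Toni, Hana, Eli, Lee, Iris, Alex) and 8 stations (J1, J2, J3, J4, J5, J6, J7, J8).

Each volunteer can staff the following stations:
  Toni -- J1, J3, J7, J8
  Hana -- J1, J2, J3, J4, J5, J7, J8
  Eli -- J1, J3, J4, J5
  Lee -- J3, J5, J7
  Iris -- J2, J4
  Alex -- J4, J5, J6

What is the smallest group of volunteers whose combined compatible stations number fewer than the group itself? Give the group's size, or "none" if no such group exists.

none

A matching saturating every volunteer exists, for instance Toni→J3, Hana→J7, Eli→J1, Lee→J5, Iris→J2, Alex→J6.
By Hall's marriage theorem, this means |N(S)| ≥ |S| for every subset S, so no violating subset exists.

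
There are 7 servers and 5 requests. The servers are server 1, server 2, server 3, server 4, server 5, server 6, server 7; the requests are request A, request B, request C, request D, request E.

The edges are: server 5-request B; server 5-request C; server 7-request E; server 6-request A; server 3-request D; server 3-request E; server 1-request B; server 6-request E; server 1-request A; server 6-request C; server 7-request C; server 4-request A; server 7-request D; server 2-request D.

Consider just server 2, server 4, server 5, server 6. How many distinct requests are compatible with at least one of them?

5

The union of neighbours of {server 2, server 4, server 5, server 6} is {request A, request B, request C, request D, request E}, which has 5 elements.
Since |N(S)| = 5 ≥ |S| = 4, Hall's condition holds for this subset.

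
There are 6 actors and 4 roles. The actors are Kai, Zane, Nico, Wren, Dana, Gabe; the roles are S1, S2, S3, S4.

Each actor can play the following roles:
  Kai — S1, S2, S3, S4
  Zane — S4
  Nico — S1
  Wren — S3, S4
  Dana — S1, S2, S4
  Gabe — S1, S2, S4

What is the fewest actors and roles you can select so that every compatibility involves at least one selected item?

4

{S1, S2, S3, S4} is a vertex cover of size 4: every edge has an endpoint in this set.
No smaller cover exists because Kai–S2, Zane–S4, Nico–S1, Wren–S3 is a matching of size 4, and a cover must include an endpoint of each of these disjoint edges (König's theorem).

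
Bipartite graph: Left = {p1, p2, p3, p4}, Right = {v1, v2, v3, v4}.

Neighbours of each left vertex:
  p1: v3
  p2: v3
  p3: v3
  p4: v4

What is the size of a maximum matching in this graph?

2

One maximum matching: p1-v3, p4-v4.
The set {p1, p2, p3} has only 1 neighbour ({v3}), so by Hall's theorem at most 2 of the 4 left vertices can be matched.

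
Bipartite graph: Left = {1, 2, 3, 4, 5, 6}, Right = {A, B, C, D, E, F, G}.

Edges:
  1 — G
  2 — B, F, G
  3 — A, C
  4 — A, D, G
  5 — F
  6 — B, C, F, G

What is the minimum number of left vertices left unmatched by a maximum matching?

0

One maximum matching: 1–G, 2–B, 3–A, 4–D, 5–F, 6–C.
This saturates every left vertex, so 6 is the maximum.
That matches 6 of the 6, leaving 0 unmatched; no matching can do better.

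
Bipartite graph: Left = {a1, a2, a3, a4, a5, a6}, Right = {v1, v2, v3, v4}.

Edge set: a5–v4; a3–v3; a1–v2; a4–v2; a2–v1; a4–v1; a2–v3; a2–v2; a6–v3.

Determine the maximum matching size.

4

One maximum matching: a1–v2, a2–v1, a3–v3, a5–v4.
The set {a1, a2, a3, a4, a6} has only 3 neighbours ({v1, v2, v3}), so by Hall's theorem at most 4 of the 6 left vertices can be matched.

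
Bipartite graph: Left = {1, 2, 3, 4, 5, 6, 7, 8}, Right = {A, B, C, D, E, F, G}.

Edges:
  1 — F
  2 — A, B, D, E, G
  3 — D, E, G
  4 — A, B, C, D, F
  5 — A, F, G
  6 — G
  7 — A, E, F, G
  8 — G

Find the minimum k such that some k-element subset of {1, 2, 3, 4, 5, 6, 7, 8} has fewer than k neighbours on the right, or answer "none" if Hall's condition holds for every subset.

2

Take S = {6, 8}. Its neighbourhood is {G}, so |N(S)| = 1 < |S| = 2.
No single vertex violates Hall's condition since each has at least one neighbour, so 2 is the minimum.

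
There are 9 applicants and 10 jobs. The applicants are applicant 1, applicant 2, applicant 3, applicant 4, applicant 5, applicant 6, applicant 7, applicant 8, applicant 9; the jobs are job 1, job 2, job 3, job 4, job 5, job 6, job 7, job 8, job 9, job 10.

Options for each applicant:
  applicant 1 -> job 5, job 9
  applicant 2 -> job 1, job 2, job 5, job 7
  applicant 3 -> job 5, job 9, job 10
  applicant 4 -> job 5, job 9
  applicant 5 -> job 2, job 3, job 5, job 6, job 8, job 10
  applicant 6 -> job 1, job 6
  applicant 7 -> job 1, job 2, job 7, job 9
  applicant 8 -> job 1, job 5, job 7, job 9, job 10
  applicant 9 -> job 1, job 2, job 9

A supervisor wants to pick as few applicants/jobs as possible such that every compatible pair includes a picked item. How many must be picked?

A maximum matching has 8 edges (e.g. applicant 1–job 5, applicant 2–job 1, applicant 3–job 10, applicant 4–job 9, applicant 5–job 8, applicant 6–job 6, applicant 7–job 2, applicant 8–job 7).
By König's theorem the minimum vertex cover has the same size. One such cover is {applicant 5, applicant 6, job 1, job 2, job 5, job 7, job 9, job 10}.

8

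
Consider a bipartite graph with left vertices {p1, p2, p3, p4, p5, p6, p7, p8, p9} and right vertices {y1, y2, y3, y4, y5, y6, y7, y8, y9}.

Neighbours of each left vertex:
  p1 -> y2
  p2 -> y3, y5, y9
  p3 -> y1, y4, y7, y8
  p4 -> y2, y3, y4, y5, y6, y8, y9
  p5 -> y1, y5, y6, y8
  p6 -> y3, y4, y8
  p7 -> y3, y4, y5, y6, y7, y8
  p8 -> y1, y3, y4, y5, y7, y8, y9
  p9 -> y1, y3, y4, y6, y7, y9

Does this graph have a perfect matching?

One maximum matching: p1–y2, p2–y9, p3–y1, p4–y6, p5–y5, p6–y4, p7–y8, p8–y3, p9–y7.
All 9 left vertices are covered.

Yes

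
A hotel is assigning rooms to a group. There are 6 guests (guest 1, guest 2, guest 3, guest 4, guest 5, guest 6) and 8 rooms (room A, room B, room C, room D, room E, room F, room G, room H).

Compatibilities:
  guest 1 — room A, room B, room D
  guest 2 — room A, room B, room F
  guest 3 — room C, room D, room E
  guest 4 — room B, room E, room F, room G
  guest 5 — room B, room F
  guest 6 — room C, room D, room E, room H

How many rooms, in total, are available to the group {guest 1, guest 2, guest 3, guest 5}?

The union of neighbours of {guest 1, guest 2, guest 3, guest 5} is {room A, room B, room C, room D, room E, room F}, which has 6 elements.
Since |N(S)| = 6 ≥ |S| = 4, Hall's condition holds for this subset.

6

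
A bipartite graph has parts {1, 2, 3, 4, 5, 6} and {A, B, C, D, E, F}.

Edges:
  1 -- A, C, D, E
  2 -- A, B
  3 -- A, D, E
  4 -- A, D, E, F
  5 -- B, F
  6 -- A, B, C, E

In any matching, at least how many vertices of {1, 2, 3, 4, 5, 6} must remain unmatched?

A valid assignment of size 6: 1-C, 2-A, 3-D, 4-E, 5-F, 6-B.
This saturates every left vertex, so 6 is the maximum.
That matches 6 of the 6, leaving 0 unmatched; no matching can do better.

0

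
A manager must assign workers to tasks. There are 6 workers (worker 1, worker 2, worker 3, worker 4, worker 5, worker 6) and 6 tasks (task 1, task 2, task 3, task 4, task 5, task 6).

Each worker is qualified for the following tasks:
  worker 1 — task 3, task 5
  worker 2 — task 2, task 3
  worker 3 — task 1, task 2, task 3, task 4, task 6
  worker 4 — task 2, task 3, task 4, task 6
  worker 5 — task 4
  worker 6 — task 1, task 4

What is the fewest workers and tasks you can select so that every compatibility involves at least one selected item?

A maximum matching has 6 edges (e.g. worker 1–task 5, worker 2–task 3, worker 3–task 6, worker 4–task 2, worker 5–task 4, worker 6–task 1).
By König's theorem the minimum vertex cover has the same size. One such cover is {worker 1, worker 2, worker 3, worker 4, worker 5, worker 6}.

6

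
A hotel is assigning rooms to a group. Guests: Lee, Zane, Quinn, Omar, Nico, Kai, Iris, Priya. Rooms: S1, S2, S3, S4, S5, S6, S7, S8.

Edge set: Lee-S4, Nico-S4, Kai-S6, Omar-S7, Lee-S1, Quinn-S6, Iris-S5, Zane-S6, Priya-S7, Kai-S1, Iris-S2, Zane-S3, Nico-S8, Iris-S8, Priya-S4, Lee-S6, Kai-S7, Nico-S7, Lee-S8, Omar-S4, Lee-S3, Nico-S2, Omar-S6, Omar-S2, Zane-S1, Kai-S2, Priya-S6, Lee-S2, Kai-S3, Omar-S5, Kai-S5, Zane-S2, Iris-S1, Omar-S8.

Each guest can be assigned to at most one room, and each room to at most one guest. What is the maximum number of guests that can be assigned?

A valid assignment of size 8: Lee→S3, Zane→S1, Quinn→S6, Omar→S2, Nico→S7, Kai→S5, Iris→S8, Priya→S4.
This saturates every guest, so 8 is the maximum.

8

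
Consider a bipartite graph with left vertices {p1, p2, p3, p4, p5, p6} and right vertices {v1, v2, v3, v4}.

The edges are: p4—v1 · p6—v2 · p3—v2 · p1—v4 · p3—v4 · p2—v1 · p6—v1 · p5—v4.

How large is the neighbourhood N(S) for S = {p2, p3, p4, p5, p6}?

3

The union of neighbours of {p2, p3, p4, p5, p6} is {v1, v2, v4}, which has 3 elements.
Since |N(S)| = 3 < |S| = 5, Hall's condition fails for this subset.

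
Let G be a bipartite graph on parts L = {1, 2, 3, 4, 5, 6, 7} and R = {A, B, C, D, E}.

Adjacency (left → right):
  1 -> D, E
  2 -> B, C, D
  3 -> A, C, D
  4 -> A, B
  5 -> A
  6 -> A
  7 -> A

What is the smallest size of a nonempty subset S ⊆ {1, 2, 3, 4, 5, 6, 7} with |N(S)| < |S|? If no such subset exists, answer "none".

Take S = {5, 6}. Its neighbourhood is {A}, so |N(S)| = 1 < |S| = 2.
No single vertex violates Hall's condition since each has at least one neighbour, so 2 is the minimum.

2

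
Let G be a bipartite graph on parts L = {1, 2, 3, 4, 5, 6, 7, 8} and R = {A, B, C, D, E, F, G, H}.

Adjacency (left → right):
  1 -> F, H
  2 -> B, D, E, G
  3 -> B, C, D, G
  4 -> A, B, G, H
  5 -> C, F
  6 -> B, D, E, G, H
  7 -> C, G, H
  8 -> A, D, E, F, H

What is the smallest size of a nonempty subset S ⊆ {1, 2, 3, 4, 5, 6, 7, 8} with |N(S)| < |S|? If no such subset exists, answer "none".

A matching saturating every left vertex exists, for instance 1→H, 2→D, 3→G, 4→B, 5→F, 6→E, 7→C, 8→A.
By Hall's marriage theorem, this means |N(S)| ≥ |S| for every subset S, so no violating subset exists.

none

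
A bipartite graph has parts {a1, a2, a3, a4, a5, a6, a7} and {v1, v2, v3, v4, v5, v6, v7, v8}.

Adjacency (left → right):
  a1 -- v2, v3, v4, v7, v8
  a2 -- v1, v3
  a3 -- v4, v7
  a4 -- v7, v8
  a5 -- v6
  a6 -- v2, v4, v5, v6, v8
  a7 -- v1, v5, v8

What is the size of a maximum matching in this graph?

One maximum matching: a1→v2, a2→v3, a3→v4, a4→v7, a5→v6, a6→v5, a7→v1.
This saturates every left vertex, so 7 is the maximum.

7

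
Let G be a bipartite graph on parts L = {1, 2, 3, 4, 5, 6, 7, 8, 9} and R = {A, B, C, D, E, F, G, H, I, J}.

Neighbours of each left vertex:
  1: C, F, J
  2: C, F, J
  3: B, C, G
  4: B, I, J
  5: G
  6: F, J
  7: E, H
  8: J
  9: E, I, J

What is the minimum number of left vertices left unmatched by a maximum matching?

A valid assignment of size 8: 1–C, 2–F, 3–B, 4–I, 5–G, 6–J, 7–H, 9–E.
The set {1, 2, 6, 8} has only 3 neighbours ({C, F, J}), so by Hall's theorem at most 8 of the 9 left vertices can be matched.
That matches 8 of the 9, leaving 1 unmatched; no matching can do better.

1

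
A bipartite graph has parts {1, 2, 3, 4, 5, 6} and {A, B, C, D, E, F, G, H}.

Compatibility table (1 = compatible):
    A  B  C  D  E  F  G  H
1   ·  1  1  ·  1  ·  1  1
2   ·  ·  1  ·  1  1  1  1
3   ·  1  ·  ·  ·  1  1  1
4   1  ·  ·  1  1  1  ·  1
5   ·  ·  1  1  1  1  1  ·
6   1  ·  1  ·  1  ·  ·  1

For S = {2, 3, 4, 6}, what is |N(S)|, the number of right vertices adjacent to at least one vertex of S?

8

The union of neighbours of {2, 3, 4, 6} is {A, B, C, D, E, F, G, H}, which has 8 elements.
Since |N(S)| = 8 ≥ |S| = 4, Hall's condition holds for this subset.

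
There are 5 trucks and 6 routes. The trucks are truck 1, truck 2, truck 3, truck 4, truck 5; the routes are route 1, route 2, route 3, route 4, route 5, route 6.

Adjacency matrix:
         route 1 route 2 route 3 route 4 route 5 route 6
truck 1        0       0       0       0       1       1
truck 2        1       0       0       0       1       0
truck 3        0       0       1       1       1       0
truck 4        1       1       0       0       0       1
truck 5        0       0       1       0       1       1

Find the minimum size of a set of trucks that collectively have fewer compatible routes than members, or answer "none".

A matching saturating every truck exists, for instance truck 1→route 5, truck 2→route 1, truck 3→route 4, truck 4→route 2, truck 5→route 6.
By Hall's marriage theorem, this means |N(S)| ≥ |S| for every subset S, so no violating subset exists.

none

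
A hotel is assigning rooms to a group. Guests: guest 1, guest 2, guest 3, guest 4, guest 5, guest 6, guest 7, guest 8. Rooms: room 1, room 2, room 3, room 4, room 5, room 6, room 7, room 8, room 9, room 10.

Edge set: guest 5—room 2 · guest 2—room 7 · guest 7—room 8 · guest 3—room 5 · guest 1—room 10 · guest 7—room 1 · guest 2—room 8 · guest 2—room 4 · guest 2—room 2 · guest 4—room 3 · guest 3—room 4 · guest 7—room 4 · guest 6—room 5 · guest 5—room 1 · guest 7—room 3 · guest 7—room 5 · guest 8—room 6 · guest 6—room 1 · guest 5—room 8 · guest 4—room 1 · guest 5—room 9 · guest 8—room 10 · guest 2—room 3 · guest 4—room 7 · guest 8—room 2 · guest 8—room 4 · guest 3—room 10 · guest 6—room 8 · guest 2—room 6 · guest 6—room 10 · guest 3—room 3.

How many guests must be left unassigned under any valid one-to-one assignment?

0

A valid assignment of size 8: guest 1→room 10, guest 2→room 8, guest 3→room 3, guest 4→room 7, guest 5→room 9, guest 6→room 1, guest 7→room 5, guest 8→room 4.
All 8 guests are matched, so no larger matching exists.
That matches 8 of the 8, leaving 0 unmatched; no matching can do better.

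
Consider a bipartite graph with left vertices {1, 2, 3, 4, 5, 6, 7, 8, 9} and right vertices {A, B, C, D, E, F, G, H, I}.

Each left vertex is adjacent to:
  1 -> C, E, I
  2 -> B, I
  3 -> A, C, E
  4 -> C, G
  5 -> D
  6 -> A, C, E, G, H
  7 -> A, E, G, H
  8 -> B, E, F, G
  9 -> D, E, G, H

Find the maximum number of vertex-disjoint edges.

For example, pair 1→I, 2→B, 3→A, 4→C, 5→D, 6→H, 7→G, 8→F, 9→E.
This saturates every left vertex, so 9 is the maximum.

9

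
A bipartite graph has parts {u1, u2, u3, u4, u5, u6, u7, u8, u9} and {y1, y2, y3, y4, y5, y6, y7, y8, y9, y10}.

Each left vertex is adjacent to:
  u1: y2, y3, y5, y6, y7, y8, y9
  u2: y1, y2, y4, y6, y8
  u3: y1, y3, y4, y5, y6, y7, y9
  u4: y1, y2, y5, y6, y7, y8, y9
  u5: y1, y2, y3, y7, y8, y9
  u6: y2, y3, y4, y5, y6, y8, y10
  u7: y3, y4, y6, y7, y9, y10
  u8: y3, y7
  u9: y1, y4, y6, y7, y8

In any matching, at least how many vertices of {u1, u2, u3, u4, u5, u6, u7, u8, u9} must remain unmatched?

0

One maximum matching: u1→y2, u2→y4, u3→y9, u4→y6, u5→y1, u6→y8, u7→y10, u8→y3, u9→y7.
This saturates every left vertex, so 9 is the maximum.
That matches 9 of the 9, leaving 0 unmatched; no matching can do better.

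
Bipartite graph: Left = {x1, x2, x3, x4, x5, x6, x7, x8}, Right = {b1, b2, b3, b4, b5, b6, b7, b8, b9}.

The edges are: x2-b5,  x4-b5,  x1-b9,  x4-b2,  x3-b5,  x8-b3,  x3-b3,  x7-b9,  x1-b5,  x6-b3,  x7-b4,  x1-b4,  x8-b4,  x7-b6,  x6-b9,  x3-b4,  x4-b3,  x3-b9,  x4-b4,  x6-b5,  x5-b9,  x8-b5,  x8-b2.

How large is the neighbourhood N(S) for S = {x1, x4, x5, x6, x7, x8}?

The union of neighbours of {x1, x4, x5, x6, x7, x8} is {b2, b3, b4, b5, b6, b9}, which has 6 elements.
Since |N(S)| = 6 ≥ |S| = 6, Hall's condition holds for this subset.

6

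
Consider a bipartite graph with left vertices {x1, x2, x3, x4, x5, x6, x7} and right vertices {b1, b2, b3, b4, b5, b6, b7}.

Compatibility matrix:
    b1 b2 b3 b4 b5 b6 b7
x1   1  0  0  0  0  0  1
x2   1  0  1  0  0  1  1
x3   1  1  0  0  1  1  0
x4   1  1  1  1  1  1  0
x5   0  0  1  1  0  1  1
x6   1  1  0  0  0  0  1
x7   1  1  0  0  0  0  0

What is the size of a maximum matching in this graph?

7

A valid assignment of size 7: x1-b1, x2-b3, x3-b6, x4-b5, x5-b4, x6-b7, x7-b2.
All 7 left vertices are matched, so no larger matching exists.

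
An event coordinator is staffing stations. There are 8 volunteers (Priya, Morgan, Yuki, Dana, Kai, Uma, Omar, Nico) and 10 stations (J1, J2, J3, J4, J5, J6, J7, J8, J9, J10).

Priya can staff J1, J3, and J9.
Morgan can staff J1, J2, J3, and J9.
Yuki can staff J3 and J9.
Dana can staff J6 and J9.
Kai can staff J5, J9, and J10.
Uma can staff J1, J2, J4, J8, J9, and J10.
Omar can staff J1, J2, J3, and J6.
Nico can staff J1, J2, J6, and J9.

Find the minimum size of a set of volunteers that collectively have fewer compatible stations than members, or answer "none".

Take S = {Priya, Morgan, Yuki, Dana, Omar, Nico}. Its neighbourhood is {J1, J2, J3, J6, J9}, so |N(S)| = 5 < |S| = 6.
Every subset of size less than 6 has at least as many neighbours as members, so 6 is the minimum.

6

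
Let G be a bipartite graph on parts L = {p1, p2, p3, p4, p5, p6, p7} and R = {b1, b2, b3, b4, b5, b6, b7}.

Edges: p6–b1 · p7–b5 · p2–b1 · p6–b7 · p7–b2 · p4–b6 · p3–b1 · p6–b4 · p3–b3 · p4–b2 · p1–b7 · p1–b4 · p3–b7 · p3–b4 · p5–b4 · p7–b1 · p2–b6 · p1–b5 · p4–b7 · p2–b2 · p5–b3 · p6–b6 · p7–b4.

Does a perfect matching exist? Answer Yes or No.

A valid assignment of size 7: p1–b7, p2–b2, p3–b1, p4–b6, p5–b3, p6–b4, p7–b5.
Every left vertex is matched, so this is a perfect matching.

Yes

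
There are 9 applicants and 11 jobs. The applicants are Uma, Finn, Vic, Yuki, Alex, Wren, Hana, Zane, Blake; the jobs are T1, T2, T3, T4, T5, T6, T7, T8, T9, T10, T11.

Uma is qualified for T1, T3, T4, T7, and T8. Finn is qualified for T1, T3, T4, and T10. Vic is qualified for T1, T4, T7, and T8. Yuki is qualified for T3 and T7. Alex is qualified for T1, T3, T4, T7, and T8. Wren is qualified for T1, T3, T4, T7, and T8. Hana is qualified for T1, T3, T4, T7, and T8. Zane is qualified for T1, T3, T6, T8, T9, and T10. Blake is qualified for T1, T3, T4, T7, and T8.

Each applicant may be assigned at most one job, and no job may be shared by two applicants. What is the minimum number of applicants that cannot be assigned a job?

2

One maximum matching: Uma→T8, Finn→T10, Vic→T1, Yuki→T3, Alex→T4, Wren→T7, Zane→T6.
The set {Uma, Vic, Yuki, Alex, Wren, Hana, Blake} has only 5 neighbours ({T1, T3, T4, T7, T8}), so by Hall's theorem at most 7 of the 9 applicants can be matched.
That matches 7 of the 9, leaving 2 unmatched; no matching can do better.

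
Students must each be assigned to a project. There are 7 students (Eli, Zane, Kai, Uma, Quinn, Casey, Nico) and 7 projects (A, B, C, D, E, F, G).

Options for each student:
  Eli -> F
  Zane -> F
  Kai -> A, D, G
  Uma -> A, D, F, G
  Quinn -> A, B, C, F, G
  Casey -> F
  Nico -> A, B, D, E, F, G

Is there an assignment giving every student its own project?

The set {Eli, Zane, Casey} has only 1 neighbour ({F}), so by Hall's theorem at most 5 of the 7 students can be matched.
Hence no matching covers every student.

No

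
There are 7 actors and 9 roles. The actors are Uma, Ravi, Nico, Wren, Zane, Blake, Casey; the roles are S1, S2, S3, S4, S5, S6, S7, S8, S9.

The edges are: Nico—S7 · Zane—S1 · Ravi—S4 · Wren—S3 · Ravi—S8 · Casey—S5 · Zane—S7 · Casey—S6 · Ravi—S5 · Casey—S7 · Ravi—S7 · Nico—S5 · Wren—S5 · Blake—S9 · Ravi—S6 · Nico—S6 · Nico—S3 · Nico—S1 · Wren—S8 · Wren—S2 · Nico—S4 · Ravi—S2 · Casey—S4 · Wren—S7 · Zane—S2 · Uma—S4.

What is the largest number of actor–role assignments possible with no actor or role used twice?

7

For example, pair Uma–S4, Ravi–S6, Nico–S3, Wren–S2, Zane–S1, Blake–S9, Casey–S7.
This saturates every actor, so 7 is the maximum.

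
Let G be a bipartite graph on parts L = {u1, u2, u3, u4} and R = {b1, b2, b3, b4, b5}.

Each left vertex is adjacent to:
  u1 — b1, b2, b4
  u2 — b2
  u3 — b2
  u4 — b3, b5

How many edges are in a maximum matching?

3

A valid assignment of size 3: u1-b4, u2-b2, u4-b3.
The set {u2, u3} has only 1 neighbour ({b2}), so by Hall's theorem at most 3 of the 4 left vertices can be matched.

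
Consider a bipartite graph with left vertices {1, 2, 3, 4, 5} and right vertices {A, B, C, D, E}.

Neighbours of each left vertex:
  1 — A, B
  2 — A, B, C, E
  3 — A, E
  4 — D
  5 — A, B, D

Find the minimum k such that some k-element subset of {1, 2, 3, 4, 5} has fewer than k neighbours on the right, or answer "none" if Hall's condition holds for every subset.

none

A matching saturating every left vertex exists, for instance 1→A, 2→C, 3→E, 4→D, 5→B.
By Hall's marriage theorem, this means |N(S)| ≥ |S| for every subset S, so no violating subset exists.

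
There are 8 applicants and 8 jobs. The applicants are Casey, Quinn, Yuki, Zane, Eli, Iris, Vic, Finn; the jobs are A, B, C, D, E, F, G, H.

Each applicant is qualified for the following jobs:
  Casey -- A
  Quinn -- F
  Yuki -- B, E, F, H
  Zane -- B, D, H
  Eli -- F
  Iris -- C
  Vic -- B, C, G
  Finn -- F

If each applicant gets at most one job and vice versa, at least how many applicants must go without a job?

2

For example, pair Casey-A, Quinn-F, Yuki-H, Zane-D, Iris-C, Vic-B.
The set {Quinn, Eli, Finn} has only 1 neighbour ({F}), so by Hall's theorem at most 6 of the 8 applicants can be matched.
That matches 6 of the 8, leaving 2 unmatched; no matching can do better.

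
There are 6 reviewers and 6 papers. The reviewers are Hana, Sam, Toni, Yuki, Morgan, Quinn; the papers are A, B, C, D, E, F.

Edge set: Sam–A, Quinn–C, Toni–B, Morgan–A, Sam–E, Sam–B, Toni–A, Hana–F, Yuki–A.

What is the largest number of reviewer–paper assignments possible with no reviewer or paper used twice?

5

One maximum matching: Hana→F, Sam→E, Toni→B, Yuki→A, Quinn→C.
The set {Yuki, Morgan} has only 1 neighbour ({A}), so by Hall's theorem at most 5 of the 6 reviewers can be matched.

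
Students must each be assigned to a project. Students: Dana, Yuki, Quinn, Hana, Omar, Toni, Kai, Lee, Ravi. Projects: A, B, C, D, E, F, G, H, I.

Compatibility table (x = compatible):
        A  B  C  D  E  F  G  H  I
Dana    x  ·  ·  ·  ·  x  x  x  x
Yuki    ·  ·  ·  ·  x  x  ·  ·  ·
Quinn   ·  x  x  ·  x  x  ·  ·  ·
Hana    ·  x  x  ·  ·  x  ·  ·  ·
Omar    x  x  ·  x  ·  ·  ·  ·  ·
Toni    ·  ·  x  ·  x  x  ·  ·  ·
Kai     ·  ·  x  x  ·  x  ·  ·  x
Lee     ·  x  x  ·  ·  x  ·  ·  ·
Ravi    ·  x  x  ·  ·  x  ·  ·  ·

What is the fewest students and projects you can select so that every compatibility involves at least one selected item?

7

The 7 edges Dana–G, Yuki–F, Quinn–C, Hana–B, Omar–A, Toni–E, Kai–D form a matching, so any vertex cover needs at least 7 vertices (one per matched edge).
Conversely {Dana, Omar, Kai, B, C, E, F} meets every edge and has exactly 7 vertices, so 7 is optimal.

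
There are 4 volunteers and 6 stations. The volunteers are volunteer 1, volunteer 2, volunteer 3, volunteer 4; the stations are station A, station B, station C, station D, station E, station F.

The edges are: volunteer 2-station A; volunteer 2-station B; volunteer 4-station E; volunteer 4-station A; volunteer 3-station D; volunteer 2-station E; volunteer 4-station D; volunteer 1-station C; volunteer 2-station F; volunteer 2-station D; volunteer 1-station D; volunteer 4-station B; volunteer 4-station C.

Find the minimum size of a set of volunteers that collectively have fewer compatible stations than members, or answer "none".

none

A matching saturating every volunteer exists, for instance volunteer 1→station C, volunteer 2→station F, volunteer 3→station D, volunteer 4→station B.
By Hall's marriage theorem, this means |N(S)| ≥ |S| for every subset S, so no violating subset exists.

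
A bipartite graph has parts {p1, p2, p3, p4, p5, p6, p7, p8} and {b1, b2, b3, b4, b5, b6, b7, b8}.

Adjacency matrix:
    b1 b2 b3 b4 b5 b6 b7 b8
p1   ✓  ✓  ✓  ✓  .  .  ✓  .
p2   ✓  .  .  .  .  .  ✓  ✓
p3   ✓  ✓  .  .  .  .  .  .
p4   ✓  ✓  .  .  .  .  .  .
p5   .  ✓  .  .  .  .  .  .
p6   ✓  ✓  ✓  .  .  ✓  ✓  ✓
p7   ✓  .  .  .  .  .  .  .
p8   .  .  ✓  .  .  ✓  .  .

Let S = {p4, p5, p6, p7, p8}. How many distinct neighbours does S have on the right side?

The union of neighbours of {p4, p5, p6, p7, p8} is {b1, b2, b3, b6, b7, b8}, which has 6 elements.
Since |N(S)| = 6 ≥ |S| = 5, Hall's condition holds for this subset.

6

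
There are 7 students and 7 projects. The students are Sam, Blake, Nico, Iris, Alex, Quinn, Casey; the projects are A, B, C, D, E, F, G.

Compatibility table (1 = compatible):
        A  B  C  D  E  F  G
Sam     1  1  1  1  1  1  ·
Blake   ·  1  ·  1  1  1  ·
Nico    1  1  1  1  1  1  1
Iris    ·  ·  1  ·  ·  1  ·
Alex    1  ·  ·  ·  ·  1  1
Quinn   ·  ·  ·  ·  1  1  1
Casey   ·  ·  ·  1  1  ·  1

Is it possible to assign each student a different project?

A valid assignment of size 7: Sam→B, Blake→D, Nico→A, Iris→C, Alex→F, Quinn→G, Casey→E.
All 7 students are covered.

Yes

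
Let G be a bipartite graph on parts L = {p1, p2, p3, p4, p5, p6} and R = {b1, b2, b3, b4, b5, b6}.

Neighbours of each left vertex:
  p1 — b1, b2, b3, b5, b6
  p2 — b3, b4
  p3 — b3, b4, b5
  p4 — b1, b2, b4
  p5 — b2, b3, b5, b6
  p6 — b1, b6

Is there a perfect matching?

Yes

One maximum matching: p1-b1, p2-b4, p3-b5, p4-b2, p5-b3, p6-b6.
Every left vertex is matched, so this is a perfect matching.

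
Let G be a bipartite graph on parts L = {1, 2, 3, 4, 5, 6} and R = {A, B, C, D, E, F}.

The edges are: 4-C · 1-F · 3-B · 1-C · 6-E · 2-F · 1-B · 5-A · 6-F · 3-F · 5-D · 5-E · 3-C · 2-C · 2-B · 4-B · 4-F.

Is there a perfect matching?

The set {1, 2, 3, 4} has only 3 neighbours ({B, C, F}), so by Hall's theorem at most 5 of the 6 left vertices can be matched.
Hence no matching covers every left vertex.

No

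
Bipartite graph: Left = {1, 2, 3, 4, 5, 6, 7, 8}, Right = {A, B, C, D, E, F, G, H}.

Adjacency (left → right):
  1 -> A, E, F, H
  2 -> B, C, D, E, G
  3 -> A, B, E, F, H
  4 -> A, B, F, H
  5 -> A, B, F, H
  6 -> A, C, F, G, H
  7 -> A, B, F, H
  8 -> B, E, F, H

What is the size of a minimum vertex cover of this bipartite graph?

7

{2, 6, A, B, E, F, H} is a vertex cover of size 7: every edge has an endpoint in this set.
No smaller cover exists because 1–E, 2–G, 3–A, 4–H, 5–F, 6–C, 7–B is a matching of size 7, and a cover must include an endpoint of each of these disjoint edges (König's theorem).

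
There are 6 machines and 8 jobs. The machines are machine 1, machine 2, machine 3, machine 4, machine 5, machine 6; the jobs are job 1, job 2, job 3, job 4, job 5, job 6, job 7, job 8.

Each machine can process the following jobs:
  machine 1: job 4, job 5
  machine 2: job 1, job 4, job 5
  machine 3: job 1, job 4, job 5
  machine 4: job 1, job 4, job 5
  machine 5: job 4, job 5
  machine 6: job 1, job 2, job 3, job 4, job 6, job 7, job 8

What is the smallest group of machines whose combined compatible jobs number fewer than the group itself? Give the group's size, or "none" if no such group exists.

Take S = {machine 1, machine 2, machine 3, machine 4}. Its neighbourhood is {job 1, job 4, job 5}, so |N(S)| = 3 < |S| = 4.
Every subset of size less than 4 has at least as many neighbours as members, so 4 is the minimum.

4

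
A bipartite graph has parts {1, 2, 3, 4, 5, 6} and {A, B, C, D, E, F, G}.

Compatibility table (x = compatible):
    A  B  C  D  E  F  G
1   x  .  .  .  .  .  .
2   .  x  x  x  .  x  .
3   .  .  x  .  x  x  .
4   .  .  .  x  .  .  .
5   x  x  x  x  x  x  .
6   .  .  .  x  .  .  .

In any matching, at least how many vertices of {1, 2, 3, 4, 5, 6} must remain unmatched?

A valid assignment of size 5: 1→A, 2→B, 3→C, 4→D, 5→E.
The set {4, 6} has only 1 neighbour ({D}), so by Hall's theorem at most 5 of the 6 left vertices can be matched.
That matches 5 of the 6, leaving 1 unmatched; no matching can do better.

1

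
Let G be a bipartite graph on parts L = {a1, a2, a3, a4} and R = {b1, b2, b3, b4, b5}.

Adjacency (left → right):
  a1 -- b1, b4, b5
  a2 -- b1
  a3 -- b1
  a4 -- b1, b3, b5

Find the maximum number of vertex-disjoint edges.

A valid assignment of size 3: a1–b5, a2–b1, a4–b3.
The set {a2, a3} has only 1 neighbour ({b1}), so by Hall's theorem at most 3 of the 4 left vertices can be matched.

3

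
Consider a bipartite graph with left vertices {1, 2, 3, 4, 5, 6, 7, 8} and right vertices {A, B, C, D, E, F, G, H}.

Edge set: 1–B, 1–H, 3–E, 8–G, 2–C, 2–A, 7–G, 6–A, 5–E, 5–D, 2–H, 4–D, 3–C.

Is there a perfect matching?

The set {7, 8} has only 1 neighbour ({G}), so by Hall's theorem at most 7 of the 8 left vertices can be matched.
Hence no matching covers every left vertex.

No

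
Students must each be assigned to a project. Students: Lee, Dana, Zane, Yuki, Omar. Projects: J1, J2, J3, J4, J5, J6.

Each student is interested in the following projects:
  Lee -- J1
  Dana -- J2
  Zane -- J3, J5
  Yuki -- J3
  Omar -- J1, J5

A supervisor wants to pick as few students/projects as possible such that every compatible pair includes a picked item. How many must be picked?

The 4 edges Lee–J1, Dana–J2, Zane–J5, Yuki–J3 form a matching, so any vertex cover needs at least 4 vertices (one per matched edge).
Conversely {Dana, J1, J3, J5} meets every edge and has exactly 4 vertices, so 4 is optimal.

4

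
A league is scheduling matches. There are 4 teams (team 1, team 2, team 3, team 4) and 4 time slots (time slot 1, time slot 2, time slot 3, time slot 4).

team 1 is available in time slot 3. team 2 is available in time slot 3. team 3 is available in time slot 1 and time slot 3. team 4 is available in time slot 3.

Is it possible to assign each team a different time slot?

No

The set {team 1, team 2, team 4} has only 1 neighbour ({time slot 3}), so by Hall's theorem at most 2 of the 4 teams can be matched.
Hence no matching covers every team.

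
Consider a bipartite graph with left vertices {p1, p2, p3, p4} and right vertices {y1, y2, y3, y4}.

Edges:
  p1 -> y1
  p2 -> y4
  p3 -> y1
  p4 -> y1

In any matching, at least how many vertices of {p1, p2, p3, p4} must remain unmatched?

2

One maximum matching: p1–y1, p2–y4.
The set {p1, p3, p4} has only 1 neighbour ({y1}), so by Hall's theorem at most 2 of the 4 left vertices can be matched.
That matches 2 of the 4, leaving 2 unmatched; no matching can do better.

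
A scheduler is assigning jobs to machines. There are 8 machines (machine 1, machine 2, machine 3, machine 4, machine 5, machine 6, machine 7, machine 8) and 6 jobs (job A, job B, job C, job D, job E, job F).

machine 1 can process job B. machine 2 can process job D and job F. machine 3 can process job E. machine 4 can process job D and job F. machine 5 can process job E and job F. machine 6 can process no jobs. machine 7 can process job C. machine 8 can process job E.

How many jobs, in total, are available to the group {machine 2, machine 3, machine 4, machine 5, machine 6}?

3

The union of neighbours of {machine 2, machine 3, machine 4, machine 5, machine 6} is {job D, job E, job F}, which has 3 elements.
Since |N(S)| = 3 < |S| = 5, Hall's condition fails for this subset.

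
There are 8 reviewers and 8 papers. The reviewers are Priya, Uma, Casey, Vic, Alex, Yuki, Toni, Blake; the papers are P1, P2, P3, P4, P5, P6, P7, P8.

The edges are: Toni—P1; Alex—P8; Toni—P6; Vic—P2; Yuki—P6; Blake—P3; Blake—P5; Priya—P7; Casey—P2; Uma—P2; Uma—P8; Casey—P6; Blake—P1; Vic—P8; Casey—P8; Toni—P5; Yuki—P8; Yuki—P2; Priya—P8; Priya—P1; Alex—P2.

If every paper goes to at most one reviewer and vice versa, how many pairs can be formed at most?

For example, pair Priya-P7, Uma-P2, Casey-P6, Vic-P8, Toni-P5, Blake-P1.
The set {Uma, Casey, Vic, Alex, Yuki} has only 3 neighbours ({P2, P6, P8}), so by Hall's theorem at most 6 of the 8 reviewers can be matched.

6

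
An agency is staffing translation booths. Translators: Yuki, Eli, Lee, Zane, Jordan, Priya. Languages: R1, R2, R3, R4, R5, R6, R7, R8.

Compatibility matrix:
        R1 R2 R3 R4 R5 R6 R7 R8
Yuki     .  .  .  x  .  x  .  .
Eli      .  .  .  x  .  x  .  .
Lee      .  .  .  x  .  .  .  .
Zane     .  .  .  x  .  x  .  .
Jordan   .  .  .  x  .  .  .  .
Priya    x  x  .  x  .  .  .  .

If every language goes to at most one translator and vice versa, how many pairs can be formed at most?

For example, pair Yuki-R6, Eli-R4, Priya-R2.
The set {Yuki, Eli, Lee, Zane, Jordan} has only 2 neighbours ({R4, R6}), so by Hall's theorem at most 3 of the 6 translators can be matched.

3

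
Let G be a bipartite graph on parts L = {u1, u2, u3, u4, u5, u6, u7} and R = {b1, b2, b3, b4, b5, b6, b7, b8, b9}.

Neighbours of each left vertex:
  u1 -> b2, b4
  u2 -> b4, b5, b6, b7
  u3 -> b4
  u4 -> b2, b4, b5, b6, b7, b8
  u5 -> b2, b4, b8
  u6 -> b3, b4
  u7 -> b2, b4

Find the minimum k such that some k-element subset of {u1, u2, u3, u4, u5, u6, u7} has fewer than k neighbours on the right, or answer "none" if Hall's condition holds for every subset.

Take S = {u1, u3, u7}. Its neighbourhood is {b2, b4}, so |N(S)| = 2 < |S| = 3.
Every subset of size less than 3 has at least as many neighbours as members, so 3 is the minimum.

3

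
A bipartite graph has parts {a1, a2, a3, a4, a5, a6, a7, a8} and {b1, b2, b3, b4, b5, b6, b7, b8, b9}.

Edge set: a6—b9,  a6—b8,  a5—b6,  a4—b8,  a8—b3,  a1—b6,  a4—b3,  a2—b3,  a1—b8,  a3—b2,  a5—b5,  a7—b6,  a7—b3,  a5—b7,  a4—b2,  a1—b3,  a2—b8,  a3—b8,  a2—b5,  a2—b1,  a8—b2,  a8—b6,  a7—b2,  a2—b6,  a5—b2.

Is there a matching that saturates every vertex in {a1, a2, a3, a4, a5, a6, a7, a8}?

No

The set {a1, a3, a4, a7, a8} has only 4 neighbours ({b2, b3, b6, b8}), so by Hall's theorem at most 7 of the 8 left vertices can be matched.
Hence no matching covers every left vertex.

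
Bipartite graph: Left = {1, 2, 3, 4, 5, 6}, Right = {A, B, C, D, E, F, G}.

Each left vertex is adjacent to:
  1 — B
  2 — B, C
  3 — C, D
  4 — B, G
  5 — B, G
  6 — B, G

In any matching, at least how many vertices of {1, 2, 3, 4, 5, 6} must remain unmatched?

One maximum matching: 1–B, 2–C, 3–D, 4–G.
The set {1, 4, 5, 6} has only 2 neighbours ({B, G}), so by Hall's theorem at most 4 of the 6 left vertices can be matched.
That matches 4 of the 6, leaving 2 unmatched; no matching can do better.

2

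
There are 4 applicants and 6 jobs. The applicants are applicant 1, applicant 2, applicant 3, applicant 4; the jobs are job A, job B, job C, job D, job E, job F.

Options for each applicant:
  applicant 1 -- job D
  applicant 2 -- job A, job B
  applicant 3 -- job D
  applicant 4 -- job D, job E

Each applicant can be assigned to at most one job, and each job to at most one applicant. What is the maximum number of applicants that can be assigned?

3

A valid assignment of size 3: applicant 1→job D, applicant 2→job A, applicant 4→job E.
The set {applicant 1, applicant 3} has only 1 neighbour ({job D}), so by Hall's theorem at most 3 of the 4 applicants can be matched.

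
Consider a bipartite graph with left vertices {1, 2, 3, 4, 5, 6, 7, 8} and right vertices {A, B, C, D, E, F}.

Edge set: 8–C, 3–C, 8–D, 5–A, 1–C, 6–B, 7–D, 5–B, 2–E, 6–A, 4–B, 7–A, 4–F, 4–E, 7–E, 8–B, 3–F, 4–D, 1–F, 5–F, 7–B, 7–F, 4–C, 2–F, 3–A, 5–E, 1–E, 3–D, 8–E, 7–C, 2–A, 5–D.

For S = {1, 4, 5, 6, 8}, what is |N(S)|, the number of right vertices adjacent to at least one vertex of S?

The union of neighbours of {1, 4, 5, 6, 8} is {A, B, C, D, E, F}, which has 6 elements.
Since |N(S)| = 6 ≥ |S| = 5, Hall's condition holds for this subset.

6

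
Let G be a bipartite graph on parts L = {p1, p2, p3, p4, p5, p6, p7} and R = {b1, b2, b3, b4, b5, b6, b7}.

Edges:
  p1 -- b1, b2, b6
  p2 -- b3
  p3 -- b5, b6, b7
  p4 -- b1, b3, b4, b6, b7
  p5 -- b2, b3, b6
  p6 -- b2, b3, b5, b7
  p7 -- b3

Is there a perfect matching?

No

The set {p2, p7} has only 1 neighbour ({b3}), so by Hall's theorem at most 6 of the 7 left vertices can be matched.
Hence no matching covers every left vertex.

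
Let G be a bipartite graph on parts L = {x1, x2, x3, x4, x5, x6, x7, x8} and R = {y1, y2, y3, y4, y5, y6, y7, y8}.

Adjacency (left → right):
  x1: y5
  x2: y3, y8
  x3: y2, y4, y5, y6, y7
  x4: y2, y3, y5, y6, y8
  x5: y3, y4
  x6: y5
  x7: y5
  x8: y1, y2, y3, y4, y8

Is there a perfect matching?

The set {x1, x6, x7} has only 1 neighbour ({y5}), so by Hall's theorem at most 6 of the 8 left vertices can be matched.
Hence no matching covers every left vertex.

No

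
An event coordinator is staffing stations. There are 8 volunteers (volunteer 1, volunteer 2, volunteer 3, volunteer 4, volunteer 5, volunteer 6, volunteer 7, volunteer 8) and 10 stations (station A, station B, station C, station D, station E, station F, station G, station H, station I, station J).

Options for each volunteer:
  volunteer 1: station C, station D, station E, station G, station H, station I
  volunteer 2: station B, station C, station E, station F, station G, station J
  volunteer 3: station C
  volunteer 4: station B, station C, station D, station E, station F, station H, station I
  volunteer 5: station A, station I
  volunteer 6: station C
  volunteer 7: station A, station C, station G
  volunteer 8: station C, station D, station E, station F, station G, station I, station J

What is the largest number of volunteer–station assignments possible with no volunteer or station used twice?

7

One maximum matching: volunteer 1–station H, volunteer 2–station J, volunteer 3–station C, volunteer 4–station F, volunteer 5–station A, volunteer 7–station G, volunteer 8–station I.
The set {volunteer 3, volunteer 6} has only 1 neighbour ({station C}), so by Hall's theorem at most 7 of the 8 volunteers can be matched.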